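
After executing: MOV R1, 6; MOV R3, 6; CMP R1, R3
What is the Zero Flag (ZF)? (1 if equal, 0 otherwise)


Register state trace:
  MOV R1, 6  → R1 = 6
  MOV R3, 6  → R3 = 6
  CMP R1, R3  → computes 6 - 6 = 0
  Result is zero, so values are equal
ZF = 1

1


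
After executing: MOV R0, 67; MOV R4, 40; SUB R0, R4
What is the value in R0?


Register state trace:
  MOV R0, 67  → R0 = 67
  MOV R4, 40  → R4 = 40
  SUB R0, R4  → R0 = 67 - 40 = 27
Final: R0 = 27

27


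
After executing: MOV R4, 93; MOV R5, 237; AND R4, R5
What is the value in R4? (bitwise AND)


Register state trace:
  MOV R4, 93  → R4 = 93 (0b01011101)
  MOV R5, 237  → R5 = 237 (0b11101101)
  AND R4, R5  → R4 = 93 AND 237 = 77 (0b01001101)
Final: R4 = 77

77


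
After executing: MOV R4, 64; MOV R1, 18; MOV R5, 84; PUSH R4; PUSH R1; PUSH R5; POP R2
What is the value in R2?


Stack trace (top is rightmost):
  MOV R4, 64  → R4 = 64
  MOV R1, 18  → R1 = 18
  MOV R5, 84  → R5 = 84
  PUSH R4  → stack: [64]
  PUSH R1  → stack: [64, 18]
  PUSH R5  → stack: [64, 18, 84]
  POP R2  → R2 = 84, stack: [64, 18]
Final: R2 = 84

84


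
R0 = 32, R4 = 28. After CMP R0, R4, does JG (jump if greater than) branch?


Trace:
  R0 = 32, R4 = 28
  CMP R0, R4  → compares 32 vs 28
  JG checks: is 32 greater than 28?
  32 > 28, so condition is true
Branch taken: Yes

Yes


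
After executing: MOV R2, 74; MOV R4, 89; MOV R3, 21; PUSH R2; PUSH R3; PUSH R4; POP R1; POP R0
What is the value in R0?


Stack trace (top is rightmost):
  MOV R2, 74  → R2 = 74
  MOV R4, 89  → R4 = 89
  MOV R3, 21  → R3 = 21
  PUSH R2  → stack: [74]
  PUSH R3  → stack: [74, 21]
  PUSH R4  → stack: [74, 21, 89]
  POP R1  → R1 = 89, stack: [74, 21]
  POP R0  → R0 = 21, stack: [74]
Final: R0 = 21

21


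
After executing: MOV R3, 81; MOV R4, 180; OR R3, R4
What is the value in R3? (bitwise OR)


Register state trace:
  MOV R3, 81  → R3 = 81 (0b01010001)
  MOV R4, 180  → R4 = 180 (0b10110100)
  OR R3, R4   → R3 = 81 OR 180 = 245 (0b11110101)
Final: R3 = 245

245


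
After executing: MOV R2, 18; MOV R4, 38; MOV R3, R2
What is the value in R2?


Register state trace:
  MOV R2, 18  → R2 = 18
  MOV R4, 38  → R4 = 38
  MOV R3, R2  → R3 = 18
Final: R2 = 18

18


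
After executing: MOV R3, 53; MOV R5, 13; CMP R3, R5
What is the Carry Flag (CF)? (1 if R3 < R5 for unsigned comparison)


Register state trace:
  MOV R3, 53  → R3 = 53
  MOV R5, 13  → R5 = 13
  CMP R3, R5  → unsigned 53 - 13: no borrow
  53 >= 13, so CF = 0
CF = 0

0


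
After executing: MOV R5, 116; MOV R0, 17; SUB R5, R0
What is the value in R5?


Register state trace:
  MOV R5, 116  → R5 = 116
  MOV R0, 17  → R0 = 17
  SUB R5, R0  → R5 = 116 - 17 = 99
Final: R5 = 99

99


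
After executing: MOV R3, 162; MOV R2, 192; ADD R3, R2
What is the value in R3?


Register state trace:
  MOV R3, 162  → R3 = 162
  MOV R2, 192  → R2 = 192
  ADD R3, R2  → R3 = 162 + 192 = 354
Final: R3 = 354

354


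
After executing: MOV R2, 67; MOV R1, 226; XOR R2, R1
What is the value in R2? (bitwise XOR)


Register state trace:
  MOV R2, 67  → R2 = 67 (0b01000011)
  MOV R1, 226  → R1 = 226 (0b11100010)
  XOR R2, R1  → R2 = 67 XOR 226 = 161 (0b10100001)
Final: R2 = 161

161


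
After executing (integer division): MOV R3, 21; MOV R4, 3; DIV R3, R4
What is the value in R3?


Register state trace:
  MOV R3, 21  → R3 = 21
  MOV R4, 3  → R4 = 3
  DIV R3, R4  → R3 = 21 // 3 = 7
Final: R3 = 7

7


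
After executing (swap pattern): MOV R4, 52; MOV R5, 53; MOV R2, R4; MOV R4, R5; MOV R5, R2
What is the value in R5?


Register state trace (swap pattern):
  MOV R4, 52  → R4 = 52
  MOV R5, 53  → R5 = 53
  MOV R2, R4  → R2 = 52  (save R4)
  MOV R4, R5  → R4 = 53  (R4 gets R5's value)
  MOV R5, R2  → R5 = 52  (R5 gets saved value)
Final: R5 = 52

52


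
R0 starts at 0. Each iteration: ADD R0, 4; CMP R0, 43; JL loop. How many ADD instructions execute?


Loop trace (R0 starts at 0, target 43, step 4):
  ADD #1: R0 = 0 + 4 = 4  → 4 < 43, loop
  ADD #2: R0 = 4 + 4 = 8  → 8 < 43, loop
  ADD #3: R0 = 8 + 4 = 12  → 12 < 43, loop
  ADD #4: R0 = 12 + 4 = 16  → 16 < 43, loop
  ADD #5: R0 = 16 + 4 = 20  → 20 < 43, loop
  ADD #6: R0 = 20 + 4 = 24  → 24 < 43, loop
  ADD #7: R0 = 24 + 4 = 28  → 28 < 43, loop
  ADD #8: R0 = 28 + 4 = 32  → 32 < 43, loop
  ADD #9: R0 = 32 + 4 = 36  → 36 < 43, loop
  ADD #10: R0 = 36 + 4 = 40  → 40 < 43, loop
  ADD #11: R0 = 40 + 4 = 44  → 44 >= 43, exit
Total ADD instructions: 11

11


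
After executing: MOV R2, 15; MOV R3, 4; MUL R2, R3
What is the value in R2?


Register state trace:
  MOV R2, 15  → R2 = 15
  MOV R3, 4  → R3 = 4
  MUL R2, R3  → R2 = 15 * 4 = 60
Final: R2 = 60

60


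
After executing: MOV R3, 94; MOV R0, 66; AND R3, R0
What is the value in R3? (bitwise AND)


Register state trace:
  MOV R3, 94  → R3 = 94 (0b01011110)
  MOV R0, 66  → R0 = 66 (0b01000010)
  AND R3, R0  → R3 = 94 AND 66 = 66 (0b01000010)
Final: R3 = 66

66


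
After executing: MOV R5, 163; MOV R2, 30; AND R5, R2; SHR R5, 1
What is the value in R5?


Register state trace:
  MOV R5, 163  → R5 = 163 (0b10100011)
  MOV R2, 30  → R2 = 30 (0b00011110)
  AND R5, R2  → R5 = 163 AND 30 = 2 (0b00000010)
  SHR R5, 1  → R5 = 2 >> 1 = 1
Final: R5 = 1

1


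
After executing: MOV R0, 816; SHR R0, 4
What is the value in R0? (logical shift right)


Register state trace:
  MOV R0, 816  → R0 = 816
  SHR R0, 4  → R0 = 816 >> 4 = 816 // 2^4 = 51
Final: R0 = 51

51


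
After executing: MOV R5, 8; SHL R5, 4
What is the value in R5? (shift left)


Register state trace:
  MOV R5, 8  → R5 = 8
  SHL R5, 4  → R5 = 8 << 4 = 8 * 2^4 = 128
Final: R5 = 128

128


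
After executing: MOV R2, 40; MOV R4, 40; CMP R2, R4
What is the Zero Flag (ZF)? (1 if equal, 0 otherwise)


Register state trace:
  MOV R2, 40  → R2 = 40
  MOV R4, 40  → R4 = 40
  CMP R2, R4  → computes 40 - 40 = 0
  Result is zero, so values are equal
ZF = 1

1


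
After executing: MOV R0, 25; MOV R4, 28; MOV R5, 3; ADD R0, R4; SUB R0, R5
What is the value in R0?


Register state trace:
  MOV R0, 25  → R0 = 25
  MOV R4, 28  → R4 = 28
  MOV R5, 3  → R5 = 3
  ADD R0, R4  → R0 = 25 + 28 = 53
  SUB R0, R5  → R0 = 53 - 3 = 50
Final: R0 = 50

50


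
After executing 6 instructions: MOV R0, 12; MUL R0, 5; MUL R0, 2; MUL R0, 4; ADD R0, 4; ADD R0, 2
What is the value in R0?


Register state trace:
  MOV R0, 12  → R0 = 12
  MUL R0, 5  → R0 = 12 * 5 = 60
  MUL R0, 2  → R0 = 60 * 2 = 120
  MUL R0, 4  → R0 = 120 * 4 = 480
  ADD R0, 4  → R0 = 480 + 4 = 484
  ADD R0, 2  → R0 = 484 + 2 = 486
Final: R0 = 486

486


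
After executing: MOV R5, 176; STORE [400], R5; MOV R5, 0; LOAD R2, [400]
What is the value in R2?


Register and memory trace:
  MOV R5, 176  → R5 = 176
  STORE [400], R5  → mem[400] = 176
  MOV R5, 0  → R5 = 0
  LOAD R2, [400]  → R2 = mem[400] = 176
Final: R2 = 176

176


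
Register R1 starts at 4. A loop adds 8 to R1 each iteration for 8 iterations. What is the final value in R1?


Starting value: R1 = 4
  Iter 1: R1 = 4 + 8 = 12
  Iter 2: R1 = 12 + 8 = 20
  Iter 3: R1 = 20 + 8 = 28
  Iter 4: R1 = 28 + 8 = 36
  Iter 5: R1 = 36 + 8 = 44
  Iter 6: R1 = 44 + 8 = 52
  Iter 7: R1 = 52 + 8 = 60
  Iter 8: R1 = 60 + 8 = 68
Final: R1 = 68

68


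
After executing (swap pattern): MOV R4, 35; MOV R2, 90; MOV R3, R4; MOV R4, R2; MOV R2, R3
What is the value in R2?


Register state trace (swap pattern):
  MOV R4, 35  → R4 = 35
  MOV R2, 90  → R2 = 90
  MOV R3, R4  → R3 = 35  (save R4)
  MOV R4, R2  → R4 = 90  (R4 gets R2's value)
  MOV R2, R3  → R2 = 35  (R2 gets saved value)
Final: R2 = 35

35


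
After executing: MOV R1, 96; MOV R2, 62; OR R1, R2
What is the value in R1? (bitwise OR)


Register state trace:
  MOV R1, 96  → R1 = 96 (0b01100000)
  MOV R2, 62  → R2 = 62 (0b00111110)
  OR R1, R2   → R1 = 96 OR 62 = 126 (0b01111110)
Final: R1 = 126

126


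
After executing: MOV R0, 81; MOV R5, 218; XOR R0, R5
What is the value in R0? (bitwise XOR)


Register state trace:
  MOV R0, 81  → R0 = 81 (0b01010001)
  MOV R5, 218  → R5 = 218 (0b11011010)
  XOR R0, R5  → R0 = 81 XOR 218 = 139 (0b10001011)
Final: R0 = 139

139


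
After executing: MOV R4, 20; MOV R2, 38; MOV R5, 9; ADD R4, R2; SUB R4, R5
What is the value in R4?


Register state trace:
  MOV R4, 20  → R4 = 20
  MOV R2, 38  → R2 = 38
  MOV R5, 9  → R5 = 9
  ADD R4, R2  → R4 = 20 + 38 = 58
  SUB R4, R5  → R4 = 58 - 9 = 49
Final: R4 = 49

49


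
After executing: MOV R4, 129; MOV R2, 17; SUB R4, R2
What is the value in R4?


Register state trace:
  MOV R4, 129  → R4 = 129
  MOV R2, 17  → R2 = 17
  SUB R4, R2  → R4 = 129 - 17 = 112
Final: R4 = 112

112


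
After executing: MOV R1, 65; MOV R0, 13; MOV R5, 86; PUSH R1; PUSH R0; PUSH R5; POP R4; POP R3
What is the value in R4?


Stack trace (top is rightmost):
  MOV R1, 65  → R1 = 65
  MOV R0, 13  → R0 = 13
  MOV R5, 86  → R5 = 86
  PUSH R1  → stack: [65]
  PUSH R0  → stack: [65, 13]
  PUSH R5  → stack: [65, 13, 86]
  POP R4  → R4 = 86, stack: [65, 13]
  POP R3  → R3 = 13, stack: [65]
Final: R4 = 86

86


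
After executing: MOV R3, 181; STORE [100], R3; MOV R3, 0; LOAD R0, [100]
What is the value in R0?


Register and memory trace:
  MOV R3, 181  → R3 = 181
  STORE [100], R3  → mem[100] = 181
  MOV R3, 0  → R3 = 0
  LOAD R0, [100]  → R0 = mem[100] = 181
Final: R0 = 181

181


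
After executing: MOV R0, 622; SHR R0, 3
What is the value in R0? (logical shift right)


Register state trace:
  MOV R0, 622  → R0 = 622
  SHR R0, 3  → R0 = 622 >> 3 = 622 // 2^3 = 77
Final: R0 = 77

77


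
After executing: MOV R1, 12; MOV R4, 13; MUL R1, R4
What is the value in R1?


Register state trace:
  MOV R1, 12  → R1 = 12
  MOV R4, 13  → R4 = 13
  MUL R1, R4  → R1 = 12 * 13 = 156
Final: R1 = 156

156


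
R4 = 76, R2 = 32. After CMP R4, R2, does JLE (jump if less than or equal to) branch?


Trace:
  R4 = 76, R2 = 32
  CMP R4, R2  → compares 76 vs 32
  JLE checks: is 76 less than or equal to 32?
  76 > 32, so condition is false
Branch taken: No

No


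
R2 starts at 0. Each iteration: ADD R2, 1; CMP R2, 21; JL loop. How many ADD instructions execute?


Loop trace (R2 starts at 0, target 21, step 1):
  ADD #1: R2 = 0 + 1 = 1  → 1 < 21, loop
  ADD #2: R2 = 1 + 1 = 2  → 2 < 21, loop
  ADD #3: R2 = 2 + 1 = 3  → 3 < 21, loop
  ADD #4: R2 = 3 + 1 = 4  → 4 < 21, loop
  ADD #5: R2 = 4 + 1 = 5  → 5 < 21, loop
  ADD #6: R2 = 5 + 1 = 6  → 6 < 21, loop
  ADD #7: R2 = 6 + 1 = 7  → 7 < 21, loop
  ADD #8: R2 = 7 + 1 = 8  → 8 < 21, loop
  ADD #9: R2 = 8 + 1 = 9  → 9 < 21, loop
  ADD #10: R2 = 9 + 1 = 10  → 10 < 21, loop
  ADD #11: R2 = 10 + 1 = 11  → 11 < 21, loop
  ADD #12: R2 = 11 + 1 = 12  → 12 < 21, loop
  ADD #13: R2 = 12 + 1 = 13  → 13 < 21, loop
  ADD #14: R2 = 13 + 1 = 14  → 14 < 21, loop
  ADD #15: R2 = 14 + 1 = 15  → 15 < 21, loop
  ADD #16: R2 = 15 + 1 = 16  → 16 < 21, loop
  ADD #17: R2 = 16 + 1 = 17  → 17 < 21, loop
  ADD #18: R2 = 17 + 1 = 18  → 18 < 21, loop
  ADD #19: R2 = 18 + 1 = 19  → 19 < 21, loop
  ADD #20: R2 = 19 + 1 = 20  → 20 < 21, loop
  ADD #21: R2 = 20 + 1 = 21  → 21 >= 21, exit
Total ADD instructions: 21

21


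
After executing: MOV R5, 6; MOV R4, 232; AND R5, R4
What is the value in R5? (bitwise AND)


Register state trace:
  MOV R5, 6  → R5 = 6 (0b00000110)
  MOV R4, 232  → R4 = 232 (0b11101000)
  AND R5, R4  → R5 = 6 AND 232 = 0 (0b00000000)
Final: R5 = 0

0


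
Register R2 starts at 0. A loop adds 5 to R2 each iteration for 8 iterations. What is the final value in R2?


Starting value: R2 = 0
  Iter 1: R2 = 0 + 5 = 5
  Iter 2: R2 = 5 + 5 = 10
  Iter 3: R2 = 10 + 5 = 15
  Iter 4: R2 = 15 + 5 = 20
  Iter 5: R2 = 20 + 5 = 25
  Iter 6: R2 = 25 + 5 = 30
  Iter 7: R2 = 30 + 5 = 35
  Iter 8: R2 = 35 + 5 = 40
Final: R2 = 40

40


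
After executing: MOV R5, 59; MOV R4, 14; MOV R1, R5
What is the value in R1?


Register state trace:
  MOV R5, 59  → R5 = 59
  MOV R4, 14  → R4 = 14
  MOV R1, R5  → R1 = 59
Final: R1 = 59

59


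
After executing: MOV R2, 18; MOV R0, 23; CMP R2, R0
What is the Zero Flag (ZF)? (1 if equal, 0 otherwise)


Register state trace:
  MOV R2, 18  → R2 = 18
  MOV R0, 23  → R0 = 23
  CMP R2, R0  → computes 18 - 23 = -5
  Result is nonzero, so values are not equal
ZF = 0

0


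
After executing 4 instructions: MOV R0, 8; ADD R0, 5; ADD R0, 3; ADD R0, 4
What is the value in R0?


Register state trace:
  MOV R0, 8  → R0 = 8
  ADD R0, 5  → R0 = 8 + 5 = 13
  ADD R0, 3  → R0 = 13 + 3 = 16
  ADD R0, 4  → R0 = 16 + 4 = 20
Final: R0 = 20

20


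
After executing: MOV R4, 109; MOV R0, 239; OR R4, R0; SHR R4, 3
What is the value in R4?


Register state trace:
  MOV R4, 109  → R4 = 109 (0b01101101)
  MOV R0, 239  → R0 = 239 (0b11101111)
  OR R4, R0  → R4 = 109 OR 239 = 239 (0b11101111)
  SHR R4, 3  → R4 = 239 >> 3 = 29
Final: R4 = 29

29


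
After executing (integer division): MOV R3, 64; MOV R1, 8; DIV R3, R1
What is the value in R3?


Register state trace:
  MOV R3, 64  → R3 = 64
  MOV R1, 8  → R1 = 8
  DIV R3, R1  → R3 = 64 // 8 = 8
Final: R3 = 8

8


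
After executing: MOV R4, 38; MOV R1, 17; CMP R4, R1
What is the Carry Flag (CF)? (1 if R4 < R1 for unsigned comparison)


Register state trace:
  MOV R4, 38  → R4 = 38
  MOV R1, 17  → R1 = 17
  CMP R4, R1  → unsigned 38 - 17: no borrow
  38 >= 17, so CF = 0
CF = 0

0


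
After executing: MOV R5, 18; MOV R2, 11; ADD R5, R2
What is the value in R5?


Register state trace:
  MOV R5, 18  → R5 = 18
  MOV R2, 11  → R2 = 11
  ADD R5, R2  → R5 = 18 + 11 = 29
Final: R5 = 29

29


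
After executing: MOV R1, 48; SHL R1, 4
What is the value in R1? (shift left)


Register state trace:
  MOV R1, 48  → R1 = 48
  SHL R1, 4  → R1 = 48 << 4 = 48 * 2^4 = 768
Final: R1 = 768

768


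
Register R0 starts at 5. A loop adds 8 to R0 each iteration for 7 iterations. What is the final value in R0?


Starting value: R0 = 5
  Iter 1: R0 = 5 + 8 = 13
  Iter 2: R0 = 13 + 8 = 21
  Iter 3: R0 = 21 + 8 = 29
  Iter 4: R0 = 29 + 8 = 37
  Iter 5: R0 = 37 + 8 = 45
  Iter 6: R0 = 45 + 8 = 53
  Iter 7: R0 = 53 + 8 = 61
Final: R0 = 61

61


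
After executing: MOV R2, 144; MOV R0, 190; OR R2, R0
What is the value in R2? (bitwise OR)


Register state trace:
  MOV R2, 144  → R2 = 144 (0b10010000)
  MOV R0, 190  → R0 = 190 (0b10111110)
  OR R2, R0   → R2 = 144 OR 190 = 190 (0b10111110)
Final: R2 = 190

190


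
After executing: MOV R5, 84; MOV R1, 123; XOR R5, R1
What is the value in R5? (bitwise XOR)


Register state trace:
  MOV R5, 84  → R5 = 84 (0b01010100)
  MOV R1, 123  → R1 = 123 (0b01111011)
  XOR R5, R1  → R5 = 84 XOR 123 = 47 (0b00101111)
Final: R5 = 47

47


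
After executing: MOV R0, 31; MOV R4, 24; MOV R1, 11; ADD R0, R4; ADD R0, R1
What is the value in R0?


Register state trace:
  MOV R0, 31  → R0 = 31
  MOV R4, 24  → R4 = 24
  MOV R1, 11  → R1 = 11
  ADD R0, R4  → R0 = 31 + 24 = 55
  ADD R0, R1  → R0 = 55 + 11 = 66
Final: R0 = 66

66


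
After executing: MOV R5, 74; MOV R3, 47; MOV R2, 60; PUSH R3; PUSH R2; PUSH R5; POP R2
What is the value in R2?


Stack trace (top is rightmost):
  MOV R5, 74  → R5 = 74
  MOV R3, 47  → R3 = 47
  MOV R2, 60  → R2 = 60
  PUSH R3  → stack: [47]
  PUSH R2  → stack: [47, 60]
  PUSH R5  → stack: [47, 60, 74]
  POP R2  → R2 = 74, stack: [47, 60]
Final: R2 = 74

74


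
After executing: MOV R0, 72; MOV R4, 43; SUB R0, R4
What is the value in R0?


Register state trace:
  MOV R0, 72  → R0 = 72
  MOV R4, 43  → R4 = 43
  SUB R0, R4  → R0 = 72 - 43 = 29
Final: R0 = 29

29


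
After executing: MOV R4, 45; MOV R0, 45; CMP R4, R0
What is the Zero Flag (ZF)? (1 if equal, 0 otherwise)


Register state trace:
  MOV R4, 45  → R4 = 45
  MOV R0, 45  → R0 = 45
  CMP R4, R0  → computes 45 - 45 = 0
  Result is zero, so values are equal
ZF = 1

1


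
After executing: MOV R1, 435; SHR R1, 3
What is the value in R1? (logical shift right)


Register state trace:
  MOV R1, 435  → R1 = 435
  SHR R1, 3  → R1 = 435 >> 3 = 435 // 2^3 = 54
Final: R1 = 54

54


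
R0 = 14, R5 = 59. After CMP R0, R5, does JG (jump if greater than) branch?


Trace:
  R0 = 14, R5 = 59
  CMP R0, R5  → compares 14 vs 59
  JG checks: is 14 greater than 59?
  14 < 59, so condition is false
Branch taken: No

No


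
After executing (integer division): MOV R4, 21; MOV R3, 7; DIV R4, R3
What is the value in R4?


Register state trace:
  MOV R4, 21  → R4 = 21
  MOV R3, 7  → R3 = 7
  DIV R4, R3  → R4 = 21 // 7 = 3
Final: R4 = 3

3


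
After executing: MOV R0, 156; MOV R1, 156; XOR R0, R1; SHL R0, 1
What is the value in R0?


Register state trace:
  MOV R0, 156  → R0 = 156 (0b10011100)
  MOV R1, 156  → R1 = 156 (0b10011100)
  XOR R0, R1  → R0 = 156 XOR 156 = 0 (0b00000000)
  SHL R0, 1  → R0 = 0 << 1 = 0
Final: R0 = 0

0


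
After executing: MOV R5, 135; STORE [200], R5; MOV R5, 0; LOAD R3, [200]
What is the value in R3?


Register and memory trace:
  MOV R5, 135  → R5 = 135
  STORE [200], R5  → mem[200] = 135
  MOV R5, 0  → R5 = 0
  LOAD R3, [200]  → R3 = mem[200] = 135
Final: R3 = 135

135


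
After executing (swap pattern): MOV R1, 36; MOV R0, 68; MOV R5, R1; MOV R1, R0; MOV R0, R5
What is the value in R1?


Register state trace (swap pattern):
  MOV R1, 36  → R1 = 36
  MOV R0, 68  → R0 = 68
  MOV R5, R1  → R5 = 36  (save R1)
  MOV R1, R0  → R1 = 68  (R1 gets R0's value)
  MOV R0, R5  → R0 = 36  (R0 gets saved value)
Final: R1 = 68

68


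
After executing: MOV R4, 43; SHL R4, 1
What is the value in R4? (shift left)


Register state trace:
  MOV R4, 43  → R4 = 43
  SHL R4, 1  → R4 = 43 << 1 = 43 * 2^1 = 86
Final: R4 = 86

86


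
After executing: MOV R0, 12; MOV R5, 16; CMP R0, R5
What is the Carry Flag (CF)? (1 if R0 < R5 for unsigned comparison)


Register state trace:
  MOV R0, 12  → R0 = 12
  MOV R5, 16  → R5 = 16
  CMP R0, R5  → unsigned 12 - 16: borrow occurs
  12 < 16, so CF = 1
CF = 1

1


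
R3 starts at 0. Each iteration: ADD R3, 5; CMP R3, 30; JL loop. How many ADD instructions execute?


Loop trace (R3 starts at 0, target 30, step 5):
  ADD #1: R3 = 0 + 5 = 5  → 5 < 30, loop
  ADD #2: R3 = 5 + 5 = 10  → 10 < 30, loop
  ADD #3: R3 = 10 + 5 = 15  → 15 < 30, loop
  ADD #4: R3 = 15 + 5 = 20  → 20 < 30, loop
  ADD #5: R3 = 20 + 5 = 25  → 25 < 30, loop
  ADD #6: R3 = 25 + 5 = 30  → 30 >= 30, exit
Total ADD instructions: 6

6


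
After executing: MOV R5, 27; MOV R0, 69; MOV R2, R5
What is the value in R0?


Register state trace:
  MOV R5, 27  → R5 = 27
  MOV R0, 69  → R0 = 69
  MOV R2, R5  → R2 = 27
Final: R0 = 69

69


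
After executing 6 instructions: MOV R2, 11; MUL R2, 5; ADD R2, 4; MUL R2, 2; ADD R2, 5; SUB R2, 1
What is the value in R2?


Register state trace:
  MOV R2, 11  → R2 = 11
  MUL R2, 5  → R2 = 11 * 5 = 55
  ADD R2, 4  → R2 = 55 + 4 = 59
  MUL R2, 2  → R2 = 59 * 2 = 118
  ADD R2, 5  → R2 = 118 + 5 = 123
  SUB R2, 1  → R2 = 123 - 1 = 122
Final: R2 = 122

122


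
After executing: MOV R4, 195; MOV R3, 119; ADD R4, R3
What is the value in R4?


Register state trace:
  MOV R4, 195  → R4 = 195
  MOV R3, 119  → R3 = 119
  ADD R4, R3  → R4 = 195 + 119 = 314
Final: R4 = 314

314


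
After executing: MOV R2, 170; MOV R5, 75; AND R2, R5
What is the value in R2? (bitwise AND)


Register state trace:
  MOV R2, 170  → R2 = 170 (0b10101010)
  MOV R5, 75  → R5 = 75 (0b01001011)
  AND R2, R5  → R2 = 170 AND 75 = 10 (0b00001010)
Final: R2 = 10

10


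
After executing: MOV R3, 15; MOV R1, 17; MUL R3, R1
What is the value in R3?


Register state trace:
  MOV R3, 15  → R3 = 15
  MOV R1, 17  → R1 = 17
  MUL R3, R1  → R3 = 15 * 17 = 255
Final: R3 = 255

255


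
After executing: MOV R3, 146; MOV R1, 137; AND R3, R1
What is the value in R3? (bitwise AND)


Register state trace:
  MOV R3, 146  → R3 = 146 (0b10010010)
  MOV R1, 137  → R1 = 137 (0b10001001)
  AND R3, R1  → R3 = 146 AND 137 = 128 (0b10000000)
Final: R3 = 128

128


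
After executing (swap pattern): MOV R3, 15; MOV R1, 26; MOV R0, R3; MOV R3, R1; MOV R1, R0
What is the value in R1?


Register state trace (swap pattern):
  MOV R3, 15  → R3 = 15
  MOV R1, 26  → R1 = 26
  MOV R0, R3  → R0 = 15  (save R3)
  MOV R3, R1  → R3 = 26  (R3 gets R1's value)
  MOV R1, R0  → R1 = 15  (R1 gets saved value)
Final: R1 = 15

15


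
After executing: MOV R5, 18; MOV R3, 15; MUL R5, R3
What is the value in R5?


Register state trace:
  MOV R5, 18  → R5 = 18
  MOV R3, 15  → R3 = 15
  MUL R5, R3  → R5 = 18 * 15 = 270
Final: R5 = 270

270


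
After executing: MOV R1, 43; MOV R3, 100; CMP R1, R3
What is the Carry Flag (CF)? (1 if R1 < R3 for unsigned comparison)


Register state trace:
  MOV R1, 43  → R1 = 43
  MOV R3, 100  → R3 = 100
  CMP R1, R3  → unsigned 43 - 100: borrow occurs
  43 < 100, so CF = 1
CF = 1

1


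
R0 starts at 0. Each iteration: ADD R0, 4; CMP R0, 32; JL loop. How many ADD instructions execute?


Loop trace (R0 starts at 0, target 32, step 4):
  ADD #1: R0 = 0 + 4 = 4  → 4 < 32, loop
  ADD #2: R0 = 4 + 4 = 8  → 8 < 32, loop
  ADD #3: R0 = 8 + 4 = 12  → 12 < 32, loop
  ADD #4: R0 = 12 + 4 = 16  → 16 < 32, loop
  ADD #5: R0 = 16 + 4 = 20  → 20 < 32, loop
  ADD #6: R0 = 20 + 4 = 24  → 24 < 32, loop
  ADD #7: R0 = 24 + 4 = 28  → 28 < 32, loop
  ADD #8: R0 = 28 + 4 = 32  → 32 >= 32, exit
Total ADD instructions: 8

8


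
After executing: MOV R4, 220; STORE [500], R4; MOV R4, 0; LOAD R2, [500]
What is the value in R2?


Register and memory trace:
  MOV R4, 220  → R4 = 220
  STORE [500], R4  → mem[500] = 220
  MOV R4, 0  → R4 = 0
  LOAD R2, [500]  → R2 = mem[500] = 220
Final: R2 = 220

220


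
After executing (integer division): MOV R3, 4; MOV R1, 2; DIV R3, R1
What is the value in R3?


Register state trace:
  MOV R3, 4  → R3 = 4
  MOV R1, 2  → R1 = 2
  DIV R3, R1  → R3 = 4 // 2 = 2
Final: R3 = 2

2


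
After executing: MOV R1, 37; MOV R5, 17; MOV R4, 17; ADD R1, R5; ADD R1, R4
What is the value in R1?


Register state trace:
  MOV R1, 37  → R1 = 37
  MOV R5, 17  → R5 = 17
  MOV R4, 17  → R4 = 17
  ADD R1, R5  → R1 = 37 + 17 = 54
  ADD R1, R4  → R1 = 54 + 17 = 71
Final: R1 = 71

71


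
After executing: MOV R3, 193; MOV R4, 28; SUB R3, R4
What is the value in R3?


Register state trace:
  MOV R3, 193  → R3 = 193
  MOV R4, 28  → R4 = 28
  SUB R3, R4  → R3 = 193 - 28 = 165
Final: R3 = 165

165


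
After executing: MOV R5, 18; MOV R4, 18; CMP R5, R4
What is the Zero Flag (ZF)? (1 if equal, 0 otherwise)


Register state trace:
  MOV R5, 18  → R5 = 18
  MOV R4, 18  → R4 = 18
  CMP R5, R4  → computes 18 - 18 = 0
  Result is zero, so values are equal
ZF = 1

1


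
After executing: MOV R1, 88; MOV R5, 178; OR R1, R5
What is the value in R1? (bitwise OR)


Register state trace:
  MOV R1, 88  → R1 = 88 (0b01011000)
  MOV R5, 178  → R5 = 178 (0b10110010)
  OR R1, R5   → R1 = 88 OR 178 = 250 (0b11111010)
Final: R1 = 250

250


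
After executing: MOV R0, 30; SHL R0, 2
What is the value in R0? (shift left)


Register state trace:
  MOV R0, 30  → R0 = 30
  SHL R0, 2  → R0 = 30 << 2 = 30 * 2^2 = 120
Final: R0 = 120

120


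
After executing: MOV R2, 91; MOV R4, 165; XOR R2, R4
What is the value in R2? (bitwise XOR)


Register state trace:
  MOV R2, 91  → R2 = 91 (0b01011011)
  MOV R4, 165  → R4 = 165 (0b10100101)
  XOR R2, R4  → R2 = 91 XOR 165 = 254 (0b11111110)
Final: R2 = 254

254


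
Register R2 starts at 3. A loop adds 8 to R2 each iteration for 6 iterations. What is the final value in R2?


Starting value: R2 = 3
  Iter 1: R2 = 3 + 8 = 11
  Iter 2: R2 = 11 + 8 = 19
  Iter 3: R2 = 19 + 8 = 27
  Iter 4: R2 = 27 + 8 = 35
  Iter 5: R2 = 35 + 8 = 43
  Iter 6: R2 = 43 + 8 = 51
Final: R2 = 51

51


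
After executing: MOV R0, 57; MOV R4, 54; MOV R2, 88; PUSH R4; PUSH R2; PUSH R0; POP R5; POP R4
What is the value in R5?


Stack trace (top is rightmost):
  MOV R0, 57  → R0 = 57
  MOV R4, 54  → R4 = 54
  MOV R2, 88  → R2 = 88
  PUSH R4  → stack: [54]
  PUSH R2  → stack: [54, 88]
  PUSH R0  → stack: [54, 88, 57]
  POP R5  → R5 = 57, stack: [54, 88]
  POP R4  → R4 = 88, stack: [54]
Final: R5 = 57

57


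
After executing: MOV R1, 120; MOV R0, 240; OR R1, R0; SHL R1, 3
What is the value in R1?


Register state trace:
  MOV R1, 120  → R1 = 120 (0b01111000)
  MOV R0, 240  → R0 = 240 (0b11110000)
  OR R1, R0  → R1 = 120 OR 240 = 248 (0b11111000)
  SHL R1, 3  → R1 = 248 << 3 = 1984
Final: R1 = 1984

1984


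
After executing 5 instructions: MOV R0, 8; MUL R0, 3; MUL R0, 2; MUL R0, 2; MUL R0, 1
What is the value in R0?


Register state trace:
  MOV R0, 8  → R0 = 8
  MUL R0, 3  → R0 = 8 * 3 = 24
  MUL R0, 2  → R0 = 24 * 2 = 48
  MUL R0, 2  → R0 = 48 * 2 = 96
  MUL R0, 1  → R0 = 96 * 1 = 96
Final: R0 = 96

96


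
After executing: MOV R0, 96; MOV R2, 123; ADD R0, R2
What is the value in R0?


Register state trace:
  MOV R0, 96  → R0 = 96
  MOV R2, 123  → R2 = 123
  ADD R0, R2  → R0 = 96 + 123 = 219
Final: R0 = 219

219


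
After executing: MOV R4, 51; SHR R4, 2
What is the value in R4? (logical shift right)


Register state trace:
  MOV R4, 51  → R4 = 51
  SHR R4, 2  → R4 = 51 >> 2 = 51 // 2^2 = 12
Final: R4 = 12

12


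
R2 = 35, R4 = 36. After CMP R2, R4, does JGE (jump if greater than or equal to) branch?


Trace:
  R2 = 35, R4 = 36
  CMP R2, R4  → compares 35 vs 36
  JGE checks: is 35 greater than or equal to 36?
  35 < 36, so condition is false
Branch taken: No

No


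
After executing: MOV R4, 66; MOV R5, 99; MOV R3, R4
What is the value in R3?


Register state trace:
  MOV R4, 66  → R4 = 66
  MOV R5, 99  → R5 = 99
  MOV R3, R4  → R3 = 66
Final: R3 = 66

66


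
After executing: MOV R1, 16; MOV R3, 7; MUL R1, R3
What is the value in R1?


Register state trace:
  MOV R1, 16  → R1 = 16
  MOV R3, 7  → R3 = 7
  MUL R1, R3  → R1 = 16 * 7 = 112
Final: R1 = 112

112


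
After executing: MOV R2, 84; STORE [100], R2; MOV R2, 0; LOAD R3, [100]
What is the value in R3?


Register and memory trace:
  MOV R2, 84  → R2 = 84
  STORE [100], R2  → mem[100] = 84
  MOV R2, 0  → R2 = 0
  LOAD R3, [100]  → R3 = mem[100] = 84
Final: R3 = 84

84


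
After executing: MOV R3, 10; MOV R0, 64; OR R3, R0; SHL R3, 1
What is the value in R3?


Register state trace:
  MOV R3, 10  → R3 = 10 (0b00001010)
  MOV R0, 64  → R0 = 64 (0b01000000)
  OR R3, R0  → R3 = 10 OR 64 = 74 (0b01001010)
  SHL R3, 1  → R3 = 74 << 1 = 148
Final: R3 = 148

148


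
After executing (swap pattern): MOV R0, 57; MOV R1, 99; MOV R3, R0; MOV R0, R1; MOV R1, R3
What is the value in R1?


Register state trace (swap pattern):
  MOV R0, 57  → R0 = 57
  MOV R1, 99  → R1 = 99
  MOV R3, R0  → R3 = 57  (save R0)
  MOV R0, R1  → R0 = 99  (R0 gets R1's value)
  MOV R1, R3  → R1 = 57  (R1 gets saved value)
Final: R1 = 57

57


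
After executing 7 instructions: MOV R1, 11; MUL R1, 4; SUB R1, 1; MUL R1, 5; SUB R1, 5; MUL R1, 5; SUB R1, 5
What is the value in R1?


Register state trace:
  MOV R1, 11  → R1 = 11
  MUL R1, 4  → R1 = 11 * 4 = 44
  SUB R1, 1  → R1 = 44 - 1 = 43
  MUL R1, 5  → R1 = 43 * 5 = 215
  SUB R1, 5  → R1 = 215 - 5 = 210
  MUL R1, 5  → R1 = 210 * 5 = 1050
  SUB R1, 5  → R1 = 1050 - 5 = 1045
Final: R1 = 1045

1045


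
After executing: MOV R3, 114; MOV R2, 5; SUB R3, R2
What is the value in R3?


Register state trace:
  MOV R3, 114  → R3 = 114
  MOV R2, 5  → R2 = 5
  SUB R3, R2  → R3 = 114 - 5 = 109
Final: R3 = 109

109


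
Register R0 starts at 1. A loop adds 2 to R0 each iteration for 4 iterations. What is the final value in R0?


Starting value: R0 = 1
  Iter 1: R0 = 1 + 2 = 3
  Iter 2: R0 = 3 + 2 = 5
  Iter 3: R0 = 5 + 2 = 7
  Iter 4: R0 = 7 + 2 = 9
Final: R0 = 9

9


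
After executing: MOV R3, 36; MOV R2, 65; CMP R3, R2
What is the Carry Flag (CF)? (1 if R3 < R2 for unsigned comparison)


Register state trace:
  MOV R3, 36  → R3 = 36
  MOV R2, 65  → R2 = 65
  CMP R3, R2  → unsigned 36 - 65: borrow occurs
  36 < 65, so CF = 1
CF = 1

1


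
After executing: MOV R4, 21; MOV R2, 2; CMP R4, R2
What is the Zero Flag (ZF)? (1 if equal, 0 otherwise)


Register state trace:
  MOV R4, 21  → R4 = 21
  MOV R2, 2  → R2 = 2
  CMP R4, R2  → computes 21 - 2 = 19
  Result is nonzero, so values are not equal
ZF = 0

0


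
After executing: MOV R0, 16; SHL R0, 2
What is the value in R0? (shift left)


Register state trace:
  MOV R0, 16  → R0 = 16
  SHL R0, 2  → R0 = 16 << 2 = 16 * 2^2 = 64
Final: R0 = 64

64


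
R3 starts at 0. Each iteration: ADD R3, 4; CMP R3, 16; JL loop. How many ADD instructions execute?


Loop trace (R3 starts at 0, target 16, step 4):
  ADD #1: R3 = 0 + 4 = 4  → 4 < 16, loop
  ADD #2: R3 = 4 + 4 = 8  → 8 < 16, loop
  ADD #3: R3 = 8 + 4 = 12  → 12 < 16, loop
  ADD #4: R3 = 12 + 4 = 16  → 16 >= 16, exit
Total ADD instructions: 4

4


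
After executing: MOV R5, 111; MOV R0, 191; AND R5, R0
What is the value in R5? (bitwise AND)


Register state trace:
  MOV R5, 111  → R5 = 111 (0b01101111)
  MOV R0, 191  → R0 = 191 (0b10111111)
  AND R5, R0  → R5 = 111 AND 191 = 47 (0b00101111)
Final: R5 = 47

47


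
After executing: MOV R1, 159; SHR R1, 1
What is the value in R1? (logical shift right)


Register state trace:
  MOV R1, 159  → R1 = 159
  SHR R1, 1  → R1 = 159 >> 1 = 159 // 2^1 = 79
Final: R1 = 79

79


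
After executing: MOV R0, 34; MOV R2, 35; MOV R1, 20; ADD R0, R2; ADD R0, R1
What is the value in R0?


Register state trace:
  MOV R0, 34  → R0 = 34
  MOV R2, 35  → R2 = 35
  MOV R1, 20  → R1 = 20
  ADD R0, R2  → R0 = 34 + 35 = 69
  ADD R0, R1  → R0 = 69 + 20 = 89
Final: R0 = 89

89


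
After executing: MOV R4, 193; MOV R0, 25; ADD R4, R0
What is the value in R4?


Register state trace:
  MOV R4, 193  → R4 = 193
  MOV R0, 25  → R0 = 25
  ADD R4, R0  → R4 = 193 + 25 = 218
Final: R4 = 218

218


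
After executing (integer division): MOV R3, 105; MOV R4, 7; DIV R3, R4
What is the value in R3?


Register state trace:
  MOV R3, 105  → R3 = 105
  MOV R4, 7  → R4 = 7
  DIV R3, R4  → R3 = 105 // 7 = 15
Final: R3 = 15

15


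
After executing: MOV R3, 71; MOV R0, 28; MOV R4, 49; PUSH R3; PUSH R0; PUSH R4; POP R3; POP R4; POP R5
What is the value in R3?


Stack trace (top is rightmost):
  MOV R3, 71  → R3 = 71
  MOV R0, 28  → R0 = 28
  MOV R4, 49  → R4 = 49
  PUSH R3  → stack: [71]
  PUSH R0  → stack: [71, 28]
  PUSH R4  → stack: [71, 28, 49]
  POP R3  → R3 = 49, stack: [71, 28]
  POP R4  → R4 = 28, stack: [71]
  POP R5  → R5 = 71, stack: []
Final: R3 = 49

49


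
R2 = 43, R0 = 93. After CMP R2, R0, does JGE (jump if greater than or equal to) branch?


Trace:
  R2 = 43, R0 = 93
  CMP R2, R0  → compares 43 vs 93
  JGE checks: is 43 greater than or equal to 93?
  43 < 93, so condition is false
Branch taken: No

No


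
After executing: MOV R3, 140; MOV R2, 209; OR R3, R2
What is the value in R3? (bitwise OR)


Register state trace:
  MOV R3, 140  → R3 = 140 (0b10001100)
  MOV R2, 209  → R2 = 209 (0b11010001)
  OR R3, R2   → R3 = 140 OR 209 = 221 (0b11011101)
Final: R3 = 221

221


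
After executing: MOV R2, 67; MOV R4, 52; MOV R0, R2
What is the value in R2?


Register state trace:
  MOV R2, 67  → R2 = 67
  MOV R4, 52  → R4 = 52
  MOV R0, R2  → R0 = 67
Final: R2 = 67

67


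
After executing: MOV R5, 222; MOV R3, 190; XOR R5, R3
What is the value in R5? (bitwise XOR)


Register state trace:
  MOV R5, 222  → R5 = 222 (0b11011110)
  MOV R3, 190  → R3 = 190 (0b10111110)
  XOR R5, R3  → R5 = 222 XOR 190 = 96 (0b01100000)
Final: R5 = 96

96


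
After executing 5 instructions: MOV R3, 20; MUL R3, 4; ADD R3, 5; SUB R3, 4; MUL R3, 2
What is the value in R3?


Register state trace:
  MOV R3, 20  → R3 = 20
  MUL R3, 4  → R3 = 20 * 4 = 80
  ADD R3, 5  → R3 = 80 + 5 = 85
  SUB R3, 4  → R3 = 85 - 4 = 81
  MUL R3, 2  → R3 = 81 * 2 = 162
Final: R3 = 162

162


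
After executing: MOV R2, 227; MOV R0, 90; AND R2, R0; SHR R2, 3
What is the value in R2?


Register state trace:
  MOV R2, 227  → R2 = 227 (0b11100011)
  MOV R0, 90  → R0 = 90 (0b01011010)
  AND R2, R0  → R2 = 227 AND 90 = 66 (0b01000010)
  SHR R2, 3  → R2 = 66 >> 3 = 8
Final: R2 = 8

8


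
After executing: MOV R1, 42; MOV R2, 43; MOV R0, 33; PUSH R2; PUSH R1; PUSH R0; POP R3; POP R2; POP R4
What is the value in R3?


Stack trace (top is rightmost):
  MOV R1, 42  → R1 = 42
  MOV R2, 43  → R2 = 43
  MOV R0, 33  → R0 = 33
  PUSH R2  → stack: [43]
  PUSH R1  → stack: [43, 42]
  PUSH R0  → stack: [43, 42, 33]
  POP R3  → R3 = 33, stack: [43, 42]
  POP R2  → R2 = 42, stack: [43]
  POP R4  → R4 = 43, stack: []
Final: R3 = 33

33


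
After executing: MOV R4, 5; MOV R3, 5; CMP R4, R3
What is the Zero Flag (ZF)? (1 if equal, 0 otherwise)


Register state trace:
  MOV R4, 5  → R4 = 5
  MOV R3, 5  → R3 = 5
  CMP R4, R3  → computes 5 - 5 = 0
  Result is zero, so values are equal
ZF = 1

1


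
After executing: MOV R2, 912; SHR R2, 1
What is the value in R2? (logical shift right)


Register state trace:
  MOV R2, 912  → R2 = 912
  SHR R2, 1  → R2 = 912 >> 1 = 912 // 2^1 = 456
Final: R2 = 456

456


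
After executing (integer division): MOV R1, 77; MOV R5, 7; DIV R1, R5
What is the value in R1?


Register state trace:
  MOV R1, 77  → R1 = 77
  MOV R5, 7  → R5 = 7
  DIV R1, R5  → R1 = 77 // 7 = 11
Final: R1 = 11

11


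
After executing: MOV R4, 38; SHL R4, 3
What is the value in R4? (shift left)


Register state trace:
  MOV R4, 38  → R4 = 38
  SHL R4, 3  → R4 = 38 << 3 = 38 * 2^3 = 304
Final: R4 = 304

304


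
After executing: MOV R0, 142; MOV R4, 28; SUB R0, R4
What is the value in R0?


Register state trace:
  MOV R0, 142  → R0 = 142
  MOV R4, 28  → R4 = 28
  SUB R0, R4  → R0 = 142 - 28 = 114
Final: R0 = 114

114


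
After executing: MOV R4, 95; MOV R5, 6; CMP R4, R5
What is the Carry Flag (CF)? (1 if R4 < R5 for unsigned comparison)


Register state trace:
  MOV R4, 95  → R4 = 95
  MOV R5, 6  → R5 = 6
  CMP R4, R5  → unsigned 95 - 6: no borrow
  95 >= 6, so CF = 0
CF = 0

0


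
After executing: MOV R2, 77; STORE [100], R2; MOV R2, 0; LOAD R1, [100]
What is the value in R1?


Register and memory trace:
  MOV R2, 77  → R2 = 77
  STORE [100], R2  → mem[100] = 77
  MOV R2, 0  → R2 = 0
  LOAD R1, [100]  → R1 = mem[100] = 77
Final: R1 = 77

77


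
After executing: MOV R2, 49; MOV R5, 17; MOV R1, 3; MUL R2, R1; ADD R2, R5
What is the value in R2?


Register state trace:
  MOV R2, 49  → R2 = 49
  MOV R5, 17  → R5 = 17
  MOV R1, 3  → R1 = 3
  MUL R2, R1  → R2 = 49 * 3 = 147
  ADD R2, R5  → R2 = 147 + 17 = 164
Final: R2 = 164

164


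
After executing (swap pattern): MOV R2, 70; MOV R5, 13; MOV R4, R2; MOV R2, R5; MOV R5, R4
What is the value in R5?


Register state trace (swap pattern):
  MOV R2, 70  → R2 = 70
  MOV R5, 13  → R5 = 13
  MOV R4, R2  → R4 = 70  (save R2)
  MOV R2, R5  → R2 = 13  (R2 gets R5's value)
  MOV R5, R4  → R5 = 70  (R5 gets saved value)
Final: R5 = 70

70


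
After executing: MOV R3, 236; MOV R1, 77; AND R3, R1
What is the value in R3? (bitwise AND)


Register state trace:
  MOV R3, 236  → R3 = 236 (0b11101100)
  MOV R1, 77  → R1 = 77 (0b01001101)
  AND R3, R1  → R3 = 236 AND 77 = 76 (0b01001100)
Final: R3 = 76

76


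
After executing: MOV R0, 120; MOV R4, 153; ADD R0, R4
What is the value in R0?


Register state trace:
  MOV R0, 120  → R0 = 120
  MOV R4, 153  → R4 = 153
  ADD R0, R4  → R0 = 120 + 153 = 273
Final: R0 = 273

273


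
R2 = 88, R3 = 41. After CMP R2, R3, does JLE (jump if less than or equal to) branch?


Trace:
  R2 = 88, R3 = 41
  CMP R2, R3  → compares 88 vs 41
  JLE checks: is 88 less than or equal to 41?
  88 > 41, so condition is false
Branch taken: No

No


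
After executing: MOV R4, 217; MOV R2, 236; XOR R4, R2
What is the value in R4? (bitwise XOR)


Register state trace:
  MOV R4, 217  → R4 = 217 (0b11011001)
  MOV R2, 236  → R2 = 236 (0b11101100)
  XOR R4, R2  → R4 = 217 XOR 236 = 53 (0b00110101)
Final: R4 = 53

53


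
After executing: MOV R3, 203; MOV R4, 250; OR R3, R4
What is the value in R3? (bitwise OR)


Register state trace:
  MOV R3, 203  → R3 = 203 (0b11001011)
  MOV R4, 250  → R4 = 250 (0b11111010)
  OR R3, R4   → R3 = 203 OR 250 = 251 (0b11111011)
Final: R3 = 251

251


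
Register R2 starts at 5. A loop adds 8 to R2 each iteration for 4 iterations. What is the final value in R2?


Starting value: R2 = 5
  Iter 1: R2 = 5 + 8 = 13
  Iter 2: R2 = 13 + 8 = 21
  Iter 3: R2 = 21 + 8 = 29
  Iter 4: R2 = 29 + 8 = 37
Final: R2 = 37

37


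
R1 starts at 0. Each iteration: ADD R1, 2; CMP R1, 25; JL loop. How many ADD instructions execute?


Loop trace (R1 starts at 0, target 25, step 2):
  ADD #1: R1 = 0 + 2 = 2  → 2 < 25, loop
  ADD #2: R1 = 2 + 2 = 4  → 4 < 25, loop
  ADD #3: R1 = 4 + 2 = 6  → 6 < 25, loop
  ADD #4: R1 = 6 + 2 = 8  → 8 < 25, loop
  ADD #5: R1 = 8 + 2 = 10  → 10 < 25, loop
  ADD #6: R1 = 10 + 2 = 12  → 12 < 25, loop
  ADD #7: R1 = 12 + 2 = 14  → 14 < 25, loop
  ADD #8: R1 = 14 + 2 = 16  → 16 < 25, loop
  ADD #9: R1 = 16 + 2 = 18  → 18 < 25, loop
  ADD #10: R1 = 18 + 2 = 20  → 20 < 25, loop
  ADD #11: R1 = 20 + 2 = 22  → 22 < 25, loop
  ADD #12: R1 = 22 + 2 = 24  → 24 < 25, loop
  ADD #13: R1 = 24 + 2 = 26  → 26 >= 25, exit
Total ADD instructions: 13

13


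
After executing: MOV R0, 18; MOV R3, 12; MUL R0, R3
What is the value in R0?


Register state trace:
  MOV R0, 18  → R0 = 18
  MOV R3, 12  → R3 = 12
  MUL R0, R3  → R0 = 18 * 12 = 216
Final: R0 = 216

216


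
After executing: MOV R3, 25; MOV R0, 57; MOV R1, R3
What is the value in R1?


Register state trace:
  MOV R3, 25  → R3 = 25
  MOV R0, 57  → R0 = 57
  MOV R1, R3  → R1 = 25
Final: R1 = 25

25


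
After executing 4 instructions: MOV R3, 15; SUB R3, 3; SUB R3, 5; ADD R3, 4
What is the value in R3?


Register state trace:
  MOV R3, 15  → R3 = 15
  SUB R3, 3  → R3 = 15 - 3 = 12
  SUB R3, 5  → R3 = 12 - 5 = 7
  ADD R3, 4  → R3 = 7 + 4 = 11
Final: R3 = 11

11


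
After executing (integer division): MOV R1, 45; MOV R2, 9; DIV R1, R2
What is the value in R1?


Register state trace:
  MOV R1, 45  → R1 = 45
  MOV R2, 9  → R2 = 9
  DIV R1, R2  → R1 = 45 // 9 = 5
Final: R1 = 5

5


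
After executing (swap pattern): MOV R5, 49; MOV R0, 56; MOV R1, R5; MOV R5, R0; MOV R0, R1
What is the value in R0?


Register state trace (swap pattern):
  MOV R5, 49  → R5 = 49
  MOV R0, 56  → R0 = 56
  MOV R1, R5  → R1 = 49  (save R5)
  MOV R5, R0  → R5 = 56  (R5 gets R0's value)
  MOV R0, R1  → R0 = 49  (R0 gets saved value)
Final: R0 = 49

49


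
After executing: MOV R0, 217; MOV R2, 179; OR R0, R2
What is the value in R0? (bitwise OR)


Register state trace:
  MOV R0, 217  → R0 = 217 (0b11011001)
  MOV R2, 179  → R2 = 179 (0b10110011)
  OR R0, R2   → R0 = 217 OR 179 = 251 (0b11111011)
Final: R0 = 251

251


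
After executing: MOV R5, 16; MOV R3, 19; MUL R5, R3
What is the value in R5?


Register state trace:
  MOV R5, 16  → R5 = 16
  MOV R3, 19  → R3 = 19
  MUL R5, R3  → R5 = 16 * 19 = 304
Final: R5 = 304

304
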